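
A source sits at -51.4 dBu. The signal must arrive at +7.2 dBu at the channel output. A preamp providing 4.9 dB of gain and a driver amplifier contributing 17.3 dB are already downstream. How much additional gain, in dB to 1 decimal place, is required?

The required make-up gain is the shortfall in the dB sum.
G = +7.2 − (-51.4) − 4.9 − 17.3 = 36.4 dB.

36.4 dB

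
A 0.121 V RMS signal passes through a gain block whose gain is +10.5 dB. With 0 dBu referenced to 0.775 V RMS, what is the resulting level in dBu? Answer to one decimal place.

-5.6 dBu

Input level: 20·log₁₀(0.121/0.775) = -16.13 dBu.
Output: -16.13 + 10.5 = -5.6 dBu.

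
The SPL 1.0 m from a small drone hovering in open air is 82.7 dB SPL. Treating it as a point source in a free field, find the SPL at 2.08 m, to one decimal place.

76.3 dB SPL

For a point source in a free field, ΔL = −20·log₁₀(d₂/d₁).
ΔL = −20·log₁₀(2.08/1.0) = -6.36 dB, so L₂ = 82.7 + (-6.36) = 76.3 dB SPL.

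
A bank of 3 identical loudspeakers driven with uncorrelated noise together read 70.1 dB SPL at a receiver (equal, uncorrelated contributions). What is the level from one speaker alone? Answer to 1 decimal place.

65.3 dB SPL

3 equal incoherent sources add 10·log₁₀(3) = 4.77 dB over one source.
L_one = 70.1 − 4.77 = 65.3 dB SPL.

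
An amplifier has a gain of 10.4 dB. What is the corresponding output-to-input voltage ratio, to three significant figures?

3.31

Voltage ratio = 10^(dB/20).
10^(10.4/20) = 10^(0.5200) = 3.31.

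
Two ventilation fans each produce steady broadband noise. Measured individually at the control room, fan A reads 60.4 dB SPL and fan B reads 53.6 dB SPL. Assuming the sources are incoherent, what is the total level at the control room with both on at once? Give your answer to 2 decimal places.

Add the sources as powers (linear), then convert back to dB:
L_total = 10·log₁₀(10^(60.4/10) + 10^(53.6/10)) = 10·log₁₀(1326000) = 61.22 dB SPL.

61.22 dB SPL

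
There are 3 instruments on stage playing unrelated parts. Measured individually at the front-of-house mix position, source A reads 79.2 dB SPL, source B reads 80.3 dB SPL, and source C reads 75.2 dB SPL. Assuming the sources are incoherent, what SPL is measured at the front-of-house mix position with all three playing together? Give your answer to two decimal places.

Uncorrelated sources add in intensity (power), not in dB.
L_total = 10·log₁₀(10^(79.2/10) + 10^(80.3/10) + 10^(75.2/10)) = 10·log₁₀(223400000) = 83.49 dB SPL.

83.49 dB SPL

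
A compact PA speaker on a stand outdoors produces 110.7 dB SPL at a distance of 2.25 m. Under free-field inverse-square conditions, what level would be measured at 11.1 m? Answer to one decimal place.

96.8 dB SPL

Free-field point source: level drops by 20·log₁₀ of the distance ratio.
ΔL = −20·log₁₀(11.1/2.25) = -13.86 dB, so L₂ = 110.7 + (-13.86) = 96.8 dB SPL.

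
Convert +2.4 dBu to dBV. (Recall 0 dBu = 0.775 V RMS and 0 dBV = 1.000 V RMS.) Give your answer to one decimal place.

The offset between the scales is 20·log₁₀(0.775/1.000) = −2.214 dB.
So dBV = +2.4 − 2.214 = +0.2 dBV.

+0.2 dBV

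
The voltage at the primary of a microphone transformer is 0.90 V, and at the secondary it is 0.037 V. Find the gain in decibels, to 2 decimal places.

Voltage ratio → dB uses the 20·log₁₀ form:
20·log₁₀(0.037/0.90) = 20·log₁₀(0.04111) = -27.72 dB.

-27.72 dB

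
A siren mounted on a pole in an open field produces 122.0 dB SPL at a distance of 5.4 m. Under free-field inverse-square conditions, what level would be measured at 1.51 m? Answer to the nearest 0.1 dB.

133.1 dB SPL

Free-field point source: level drops by 20·log₁₀ of the distance ratio.
ΔL = −20·log₁₀(1.51/5.4) = 11.07 dB, so L₂ = 122.0 + (11.07) = 133.1 dB SPL.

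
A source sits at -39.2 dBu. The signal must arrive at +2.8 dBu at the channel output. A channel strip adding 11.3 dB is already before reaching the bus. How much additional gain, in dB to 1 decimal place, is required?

30.7 dB

The required make-up gain is the shortfall in the dB sum.
G = +2.8 − (-39.2) − 11.3 = 30.7 dB.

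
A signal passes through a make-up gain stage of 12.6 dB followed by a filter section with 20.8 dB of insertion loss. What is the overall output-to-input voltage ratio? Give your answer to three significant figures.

0.389

Net gain = 12.6 + (−20.8) = -8.2 dB.
Voltage ratio = 10^(-8.2/20) = 0.389.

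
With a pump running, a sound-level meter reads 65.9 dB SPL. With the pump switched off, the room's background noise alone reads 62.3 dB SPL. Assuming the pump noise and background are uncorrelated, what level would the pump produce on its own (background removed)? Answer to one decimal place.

Remove the background by subtracting linear intensities:
L_src = 10·log₁₀(10^(65.9/10) − 10^(62.3/10)) = 10·log₁₀(2192000) = 63.4 dB SPL.

63.4 dB SPL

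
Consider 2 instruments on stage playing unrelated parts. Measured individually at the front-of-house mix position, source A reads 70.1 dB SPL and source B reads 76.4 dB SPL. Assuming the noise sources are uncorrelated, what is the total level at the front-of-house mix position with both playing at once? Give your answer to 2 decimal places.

Incoherent sources sum as intensities:
L_total = 10·log₁₀(10^(70.1/10) + 10^(76.4/10)) = 10·log₁₀(53880000) = 77.31 dB SPL.

77.31 dB SPL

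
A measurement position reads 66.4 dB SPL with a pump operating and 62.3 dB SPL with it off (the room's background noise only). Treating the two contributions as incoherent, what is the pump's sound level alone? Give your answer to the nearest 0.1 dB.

64.3 dB SPL

Remove the background by subtracting linear intensities:
L_src = 10·log₁₀(10^(66.4/10) − 10^(62.3/10)) = 10·log₁₀(2667000) = 64.3 dB SPL.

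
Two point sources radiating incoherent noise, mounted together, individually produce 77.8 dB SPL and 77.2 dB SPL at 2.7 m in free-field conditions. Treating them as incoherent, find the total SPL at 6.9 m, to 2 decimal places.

Combined at 2.7 m: 10·log₁₀(10^(77.8/10)+10^(77.2/10)) = 80.521 dB SPL.
Then apply −20·log₁₀(6.9/2.7) = -8.150 dB → 72.37 dB SPL.

72.37 dB SPL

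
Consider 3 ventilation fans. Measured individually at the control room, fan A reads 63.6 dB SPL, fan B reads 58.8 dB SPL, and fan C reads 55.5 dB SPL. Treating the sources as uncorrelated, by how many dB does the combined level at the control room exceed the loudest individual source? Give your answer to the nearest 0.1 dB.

1.7 dB

Add the sources as powers (linear), then convert back to dB:
L_total = 10·log₁₀(10^(63.6/10) + 10^(58.8/10) + 10^(55.5/10)) = 65.32 dB SPL.
Excess over the loudest (63.6 dB): 65.32 − 63.6 = 1.7 dB.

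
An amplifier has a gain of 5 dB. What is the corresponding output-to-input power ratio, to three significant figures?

Power ratio = 10^(dB/10).
10^(5/10) = 10^(0.5000) = 3.16.

3.16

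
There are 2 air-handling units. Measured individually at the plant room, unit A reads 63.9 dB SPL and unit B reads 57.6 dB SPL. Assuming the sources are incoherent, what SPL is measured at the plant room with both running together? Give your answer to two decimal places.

Uncorrelated sources add in intensity (power), not in dB.
L_total = 10·log₁₀(10^(63.9/10) + 10^(57.6/10)) = 10·log₁₀(3030000) = 64.81 dB SPL.

64.81 dB SPL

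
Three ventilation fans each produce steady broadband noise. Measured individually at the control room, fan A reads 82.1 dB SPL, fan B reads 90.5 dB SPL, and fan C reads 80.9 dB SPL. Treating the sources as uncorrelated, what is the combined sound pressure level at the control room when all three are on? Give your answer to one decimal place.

Uncorrelated sources add in intensity (power), not in dB.
L_total = 10·log₁₀(10^(82.1/10) + 10^(90.5/10) + 10^(80.9/10)) = 10·log₁₀(1407000000) = 91.5 dB SPL.

91.5 dB SPL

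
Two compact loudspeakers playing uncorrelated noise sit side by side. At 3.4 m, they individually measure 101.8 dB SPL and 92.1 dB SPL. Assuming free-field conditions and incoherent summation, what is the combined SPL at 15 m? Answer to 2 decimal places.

Combined at 3.4 m: 10·log₁₀(10^(101.8/10)+10^(92.1/10)) = 102.242 dB SPL.
Then apply −20·log₁₀(15/3.4) = -12.892 dB → 89.35 dB SPL.

89.35 dB SPL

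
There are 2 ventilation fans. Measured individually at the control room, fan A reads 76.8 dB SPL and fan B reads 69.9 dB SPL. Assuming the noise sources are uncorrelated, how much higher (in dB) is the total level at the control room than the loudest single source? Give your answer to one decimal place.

Incoherent sources sum as intensities:
L_total = 10·log₁₀(10^(76.8/10) + 10^(69.9/10)) = 77.61 dB SPL.
Excess over the loudest (76.8 dB): 77.61 − 76.8 = 0.8 dB.

0.8 dB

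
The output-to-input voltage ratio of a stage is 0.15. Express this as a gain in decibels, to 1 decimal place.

For a voltage ratio, dB = 20·log₁₀(V₂/V₁).
20·log₁₀(0.15) = -16.5 dB.

-16.5 dB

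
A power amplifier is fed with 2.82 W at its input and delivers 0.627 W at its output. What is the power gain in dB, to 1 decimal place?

-6.5 dB

For a power ratio, dB = 10·log₁₀(P₂/P₁).
10·log₁₀(0.627/2.82) = 10·log₁₀(0.2223) = -6.5 dB.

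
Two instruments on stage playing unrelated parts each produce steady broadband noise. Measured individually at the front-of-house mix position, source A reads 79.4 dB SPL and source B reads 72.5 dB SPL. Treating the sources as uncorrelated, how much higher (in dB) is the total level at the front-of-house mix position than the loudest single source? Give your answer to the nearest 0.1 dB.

Add the sources as powers (linear), then convert back to dB:
L_total = 10·log₁₀(10^(79.4/10) + 10^(72.5/10)) = 80.21 dB SPL.
Excess over the loudest (79.4 dB): 80.21 − 79.4 = 0.8 dB.

0.8 dB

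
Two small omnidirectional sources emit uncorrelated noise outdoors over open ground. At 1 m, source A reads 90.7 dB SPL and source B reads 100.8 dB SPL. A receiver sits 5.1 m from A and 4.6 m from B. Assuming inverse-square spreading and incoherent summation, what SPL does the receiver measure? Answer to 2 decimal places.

87.88 dB SPL

At the listener: L_A = 90.7 − 20·log₁₀(5.1) = 76.549 dB; L_B = 100.8 − 20·log₁₀(4.6) = 87.545 dB.
Combined: 10·log₁₀(10^(76.549/10)+10^(87.545/10)) = 87.88 dB SPL.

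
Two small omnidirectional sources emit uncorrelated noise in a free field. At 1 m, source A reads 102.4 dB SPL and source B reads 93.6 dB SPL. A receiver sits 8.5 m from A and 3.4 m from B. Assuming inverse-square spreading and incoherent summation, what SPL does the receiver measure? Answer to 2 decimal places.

At the listener: L_A = 102.4 − 20·log₁₀(8.5) = 83.812 dB; L_B = 93.6 − 20·log₁₀(3.4) = 82.970 dB.
Combined: 10·log₁₀(10^(83.812/10)+10^(82.970/10)) = 86.42 dB SPL.

86.42 dB SPL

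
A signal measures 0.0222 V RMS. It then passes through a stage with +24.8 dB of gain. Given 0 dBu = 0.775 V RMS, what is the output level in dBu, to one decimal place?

Input level: 20·log₁₀(0.0222/0.775) = -30.86 dBu.
Output: -30.86 + 24.8 = -6.1 dBu.

-6.1 dBu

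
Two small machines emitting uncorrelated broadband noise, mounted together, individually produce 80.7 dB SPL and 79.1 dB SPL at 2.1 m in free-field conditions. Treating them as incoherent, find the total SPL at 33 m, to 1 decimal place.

59.1 dB SPL

Combined at 2.1 m: 10·log₁₀(10^(80.7/10)+10^(79.1/10)) = 82.98 dB SPL.
Then apply −20·log₁₀(33/2.1) = -23.93 dB → 59.1 dB SPL.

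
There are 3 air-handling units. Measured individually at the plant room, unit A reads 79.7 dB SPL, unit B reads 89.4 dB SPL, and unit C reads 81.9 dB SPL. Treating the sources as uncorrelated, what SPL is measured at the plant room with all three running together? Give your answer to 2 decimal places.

Uncorrelated sources add in intensity (power), not in dB.
L_total = 10·log₁₀(10^(79.7/10) + 10^(89.4/10) + 10^(81.9/10)) = 10·log₁₀(1119000000) = 90.49 dB SPL.

90.49 dB SPL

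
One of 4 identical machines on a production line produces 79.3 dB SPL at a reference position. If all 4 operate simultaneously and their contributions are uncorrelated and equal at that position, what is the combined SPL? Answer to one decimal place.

4 equal incoherent sources raise the level by 10·log₁₀(4) = 6.02 dB.
L_total = 79.3 + 6.02 = 85.3 dB SPL.

85.3 dB SPL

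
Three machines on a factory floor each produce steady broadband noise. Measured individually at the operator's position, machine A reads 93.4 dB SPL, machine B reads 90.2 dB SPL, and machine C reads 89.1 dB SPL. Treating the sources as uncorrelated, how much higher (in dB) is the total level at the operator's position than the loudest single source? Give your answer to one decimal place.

Add the sources as powers (linear), then convert back to dB:
L_total = 10·log₁₀(10^(93.4/10) + 10^(90.2/10) + 10^(89.1/10)) = 96.07 dB SPL.
Excess over the loudest (93.4 dB): 96.07 − 93.4 = 2.7 dB.

2.7 dB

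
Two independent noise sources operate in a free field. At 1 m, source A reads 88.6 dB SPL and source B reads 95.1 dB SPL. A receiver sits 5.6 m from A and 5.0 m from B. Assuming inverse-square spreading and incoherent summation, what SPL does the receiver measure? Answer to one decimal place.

81.8 dB SPL

At the listener: L_A = 88.6 − 20·log₁₀(5.6) = 73.64 dB; L_B = 95.1 − 20·log₁₀(5.0) = 81.12 dB.
Combined: 10·log₁₀(10^(73.64/10)+10^(81.12/10)) = 81.8 dB SPL.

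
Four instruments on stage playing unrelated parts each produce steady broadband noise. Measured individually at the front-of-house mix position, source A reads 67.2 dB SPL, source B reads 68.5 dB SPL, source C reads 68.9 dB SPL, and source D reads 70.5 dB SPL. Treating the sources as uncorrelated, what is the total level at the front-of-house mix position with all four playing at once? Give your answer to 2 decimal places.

Add the sources as powers (linear), then convert back to dB:
L_total = 10·log₁₀(10^(67.2/10) + 10^(68.5/10) + 10^(68.9/10) + 10^(70.5/10)) = 10·log₁₀(31310000) = 74.96 dB SPL.

74.96 dB SPL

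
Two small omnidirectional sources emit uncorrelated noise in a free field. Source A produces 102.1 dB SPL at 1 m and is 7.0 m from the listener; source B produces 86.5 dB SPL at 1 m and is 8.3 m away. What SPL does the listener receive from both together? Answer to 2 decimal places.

At the listener: L_A = 102.1 − 20·log₁₀(7.0) = 85.198 dB; L_B = 86.5 − 20·log₁₀(8.3) = 68.118 dB.
Combined: 10·log₁₀(10^(85.198/10)+10^(68.118/10)) = 85.28 dB SPL.

85.28 dB SPL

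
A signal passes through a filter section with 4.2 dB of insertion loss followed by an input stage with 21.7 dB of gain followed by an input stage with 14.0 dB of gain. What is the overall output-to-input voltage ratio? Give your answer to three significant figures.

Net gain = (−4.2) + 21.7 + 14.0 = 31.5 dB.
Voltage ratio = 10^(31.5/20) = 37.6.

37.6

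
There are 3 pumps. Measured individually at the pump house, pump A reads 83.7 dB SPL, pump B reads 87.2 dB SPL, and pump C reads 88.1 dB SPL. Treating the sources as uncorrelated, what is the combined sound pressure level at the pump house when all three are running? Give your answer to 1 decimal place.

91.5 dB SPL

Incoherent sources sum as intensities:
L_total = 10·log₁₀(10^(83.7/10) + 10^(87.2/10) + 10^(88.1/10)) = 10·log₁₀(1405000000) = 91.5 dB SPL.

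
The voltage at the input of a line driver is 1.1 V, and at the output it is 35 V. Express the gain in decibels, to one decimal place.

Voltage ratio → dB uses the 20·log₁₀ form:
20·log₁₀(35/1.1) = 20·log₁₀(31.82) = 30.1 dB.

30.1 dB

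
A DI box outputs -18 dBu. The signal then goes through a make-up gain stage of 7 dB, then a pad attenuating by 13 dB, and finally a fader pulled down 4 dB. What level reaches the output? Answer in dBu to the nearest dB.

In dB, series stages simply add:
-18 + 7 − 13 − 4 = -28 dBu.

-28 dBu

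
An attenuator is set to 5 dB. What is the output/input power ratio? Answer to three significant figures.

0.316

Power ratio = 10^(dB/10).
10^(-5/10) = 10^(-0.5000) = 0.316.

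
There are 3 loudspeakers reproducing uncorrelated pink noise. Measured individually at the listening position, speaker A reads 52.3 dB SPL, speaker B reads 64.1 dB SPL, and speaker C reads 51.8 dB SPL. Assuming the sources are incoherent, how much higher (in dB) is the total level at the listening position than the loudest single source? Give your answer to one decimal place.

0.5 dB

Incoherent sources sum as intensities:
L_total = 10·log₁₀(10^(52.3/10) + 10^(64.1/10) + 10^(51.8/10)) = 64.61 dB SPL.
Excess over the loudest (64.1 dB): 64.61 − 64.1 = 0.5 dB.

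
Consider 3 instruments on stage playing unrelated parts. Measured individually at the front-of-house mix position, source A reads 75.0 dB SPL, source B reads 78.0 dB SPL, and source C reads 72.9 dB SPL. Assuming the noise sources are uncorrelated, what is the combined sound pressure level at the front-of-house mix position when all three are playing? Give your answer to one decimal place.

Incoherent sources sum as intensities:
L_total = 10·log₁₀(10^(75.0/10) + 10^(78.0/10) + 10^(72.9/10)) = 10·log₁₀(114200000) = 80.6 dB SPL.

80.6 dB SPL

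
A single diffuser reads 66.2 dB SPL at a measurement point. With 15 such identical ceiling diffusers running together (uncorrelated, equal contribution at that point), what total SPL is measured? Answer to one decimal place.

78.0 dB SPL

15 equal incoherent sources raise the level by 10·log₁₀(15) = 11.76 dB.
L_total = 66.2 + 11.76 = 78.0 dB SPL.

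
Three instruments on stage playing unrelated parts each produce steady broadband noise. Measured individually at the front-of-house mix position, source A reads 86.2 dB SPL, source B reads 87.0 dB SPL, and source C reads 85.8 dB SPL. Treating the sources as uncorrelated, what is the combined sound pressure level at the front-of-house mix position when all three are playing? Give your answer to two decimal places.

Incoherent sources sum as intensities:
L_total = 10·log₁₀(10^(86.2/10) + 10^(87.0/10) + 10^(85.8/10)) = 10·log₁₀(1298000000) = 91.13 dB SPL.

91.13 dB SPL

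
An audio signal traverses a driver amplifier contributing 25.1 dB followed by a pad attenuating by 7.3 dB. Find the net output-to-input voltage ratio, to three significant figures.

Net gain = 25.1 + (−7.3) = 17.8 dB.
Voltage ratio = 10^(17.8/20) = 7.76.

7.76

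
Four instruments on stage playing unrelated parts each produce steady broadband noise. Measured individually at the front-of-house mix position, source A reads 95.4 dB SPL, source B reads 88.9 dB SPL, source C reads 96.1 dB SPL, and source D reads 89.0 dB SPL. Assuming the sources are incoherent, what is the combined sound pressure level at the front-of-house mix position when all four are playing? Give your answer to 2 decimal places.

Add the sources as powers (linear), then convert back to dB:
L_total = 10·log₁₀(10^(95.4/10) + 10^(88.9/10) + 10^(96.1/10) + 10^(89.0/10)) = 10·log₁₀(9112000000) = 99.60 dB SPL.

99.60 dB SPL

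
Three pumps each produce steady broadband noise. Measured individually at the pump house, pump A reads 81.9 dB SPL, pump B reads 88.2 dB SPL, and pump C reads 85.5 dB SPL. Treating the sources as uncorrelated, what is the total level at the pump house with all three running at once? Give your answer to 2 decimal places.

90.68 dB SPL

Uncorrelated sources add in intensity (power), not in dB.
L_total = 10·log₁₀(10^(81.9/10) + 10^(88.2/10) + 10^(85.5/10)) = 10·log₁₀(1170000000) = 90.68 dB SPL.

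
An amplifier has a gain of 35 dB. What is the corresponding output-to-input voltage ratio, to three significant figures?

56.2

Voltage ratio = 10^(dB/20).
10^(35/20) = 10^(1.750) = 56.2.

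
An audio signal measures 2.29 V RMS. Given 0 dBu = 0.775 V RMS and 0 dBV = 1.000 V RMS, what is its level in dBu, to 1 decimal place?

+9.4 dBu

dBu = 20·log₁₀(V / 0.775 V).
20·log₁₀(2.29/0.775) = +9.4 dBu.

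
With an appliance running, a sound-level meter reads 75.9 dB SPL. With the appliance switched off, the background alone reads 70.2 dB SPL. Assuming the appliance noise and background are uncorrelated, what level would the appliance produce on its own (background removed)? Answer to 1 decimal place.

74.5 dB SPL

Background correction is a power subtraction:
L_src = 10·log₁₀(10^(75.9/10) − 10^(70.2/10)) = 10·log₁₀(28430000) = 74.5 dB SPL.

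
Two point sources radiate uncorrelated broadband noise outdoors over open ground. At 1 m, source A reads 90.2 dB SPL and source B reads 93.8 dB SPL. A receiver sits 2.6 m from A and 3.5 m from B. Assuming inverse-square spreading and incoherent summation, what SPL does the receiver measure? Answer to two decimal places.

At the listener: L_A = 90.2 − 20·log₁₀(2.6) = 81.901 dB; L_B = 93.8 − 20·log₁₀(3.5) = 82.919 dB.
Combined: 10·log₁₀(10^(81.901/10)+10^(82.919/10)) = 85.45 dB SPL.

85.45 dB SPL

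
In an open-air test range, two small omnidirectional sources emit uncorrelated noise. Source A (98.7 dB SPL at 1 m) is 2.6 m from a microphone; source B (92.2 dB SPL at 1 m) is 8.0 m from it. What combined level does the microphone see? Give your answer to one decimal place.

At the listener: L_A = 98.7 − 20·log₁₀(2.6) = 90.40 dB; L_B = 92.2 − 20·log₁₀(8.0) = 74.14 dB.
Combined: 10·log₁₀(10^(90.40/10)+10^(74.14/10)) = 90.5 dB SPL.

90.5 dB SPL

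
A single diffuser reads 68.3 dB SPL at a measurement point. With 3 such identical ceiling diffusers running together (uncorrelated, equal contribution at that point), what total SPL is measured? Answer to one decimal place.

3 equal incoherent sources raise the level by 10·log₁₀(3) = 4.77 dB.
L_total = 68.3 + 4.77 = 73.1 dB SPL.

73.1 dB SPL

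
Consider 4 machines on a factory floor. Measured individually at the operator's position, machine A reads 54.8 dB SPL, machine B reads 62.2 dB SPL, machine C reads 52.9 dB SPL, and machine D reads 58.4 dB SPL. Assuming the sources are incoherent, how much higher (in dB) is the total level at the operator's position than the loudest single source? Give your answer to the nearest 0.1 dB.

Uncorrelated sources add in intensity (power), not in dB.
L_total = 10·log₁₀(10^(54.8/10) + 10^(62.2/10) + 10^(52.9/10) + 10^(58.4/10)) = 64.55 dB SPL.
Excess over the loudest (62.2 dB): 64.55 − 62.2 = 2.3 dB.

2.3 dB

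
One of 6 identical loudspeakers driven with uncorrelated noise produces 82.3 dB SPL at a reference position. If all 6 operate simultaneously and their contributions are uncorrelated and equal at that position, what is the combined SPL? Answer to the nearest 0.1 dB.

6 equal incoherent sources raise the level by 10·log₁₀(6) = 7.78 dB.
L_total = 82.3 + 7.78 = 90.1 dB SPL.

90.1 dB SPL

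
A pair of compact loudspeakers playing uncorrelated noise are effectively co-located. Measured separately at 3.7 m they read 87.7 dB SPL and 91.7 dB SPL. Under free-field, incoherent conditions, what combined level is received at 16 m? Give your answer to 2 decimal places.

80.44 dB SPL

Combined at 3.7 m: 10·log₁₀(10^(87.7/10)+10^(91.7/10)) = 93.155 dB SPL.
Then apply −20·log₁₀(16/3.7) = -12.718 dB → 80.44 dB SPL.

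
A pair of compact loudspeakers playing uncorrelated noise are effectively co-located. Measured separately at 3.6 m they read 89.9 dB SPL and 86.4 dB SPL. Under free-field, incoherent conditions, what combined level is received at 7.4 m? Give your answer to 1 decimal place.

Combined at 3.6 m: 10·log₁₀(10^(89.9/10)+10^(86.4/10)) = 91.50 dB SPL.
Then apply −20·log₁₀(7.4/3.6) = -6.26 dB → 85.2 dB SPL.

85.2 dB SPL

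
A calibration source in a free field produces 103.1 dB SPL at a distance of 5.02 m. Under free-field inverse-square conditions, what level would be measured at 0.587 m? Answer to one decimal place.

121.7 dB SPL

Free-field point source: level drops by 20·log₁₀ of the distance ratio.
ΔL = −20·log₁₀(0.587/5.02) = 18.64 dB, so L₂ = 103.1 + (18.64) = 121.7 dB SPL.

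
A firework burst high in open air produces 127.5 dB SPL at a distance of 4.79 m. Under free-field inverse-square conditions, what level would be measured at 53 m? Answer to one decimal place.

For a point source in a free field, ΔL = −20·log₁₀(d₂/d₁).
ΔL = −20·log₁₀(53/4.79) = -20.88 dB, so L₂ = 127.5 + (-20.88) = 106.6 dB SPL.

106.6 dB SPL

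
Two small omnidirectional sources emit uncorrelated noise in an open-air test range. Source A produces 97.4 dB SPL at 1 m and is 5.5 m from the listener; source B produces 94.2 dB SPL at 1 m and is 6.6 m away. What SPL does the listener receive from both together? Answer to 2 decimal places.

83.84 dB SPL

At the listener: L_A = 97.4 − 20·log₁₀(5.5) = 82.593 dB; L_B = 94.2 − 20·log₁₀(6.6) = 77.809 dB.
Combined: 10·log₁₀(10^(82.593/10)+10^(77.809/10)) = 83.84 dB SPL.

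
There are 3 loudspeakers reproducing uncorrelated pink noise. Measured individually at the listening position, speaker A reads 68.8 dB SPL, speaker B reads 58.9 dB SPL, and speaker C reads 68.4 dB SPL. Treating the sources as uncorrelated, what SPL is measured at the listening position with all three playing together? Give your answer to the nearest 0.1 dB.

71.8 dB SPL

Uncorrelated sources add in intensity (power), not in dB.
L_total = 10·log₁₀(10^(68.8/10) + 10^(58.9/10) + 10^(68.4/10)) = 10·log₁₀(15280000) = 71.8 dB SPL.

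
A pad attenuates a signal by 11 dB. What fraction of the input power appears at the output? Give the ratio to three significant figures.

Power ratio = 10^(dB/10).
10^(-11/10) = 10^(-1.100) = 0.0794.

0.0794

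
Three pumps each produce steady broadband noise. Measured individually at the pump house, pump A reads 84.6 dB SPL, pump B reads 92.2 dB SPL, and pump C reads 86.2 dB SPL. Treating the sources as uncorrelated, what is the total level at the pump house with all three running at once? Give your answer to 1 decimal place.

93.7 dB SPL

Add the sources as powers (linear), then convert back to dB:
L_total = 10·log₁₀(10^(84.6/10) + 10^(92.2/10) + 10^(86.2/10)) = 10·log₁₀(2365000000) = 93.7 dB SPL.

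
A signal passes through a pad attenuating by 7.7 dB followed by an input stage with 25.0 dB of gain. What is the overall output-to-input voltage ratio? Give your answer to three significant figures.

7.33

Net gain = (−7.7) + 25.0 = 17.3 dB.
Voltage ratio = 10^(17.3/20) = 7.33.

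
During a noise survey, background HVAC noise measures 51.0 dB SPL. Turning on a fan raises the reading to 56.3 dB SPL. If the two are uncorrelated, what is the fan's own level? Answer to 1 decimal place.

Background correction is a power subtraction:
L_src = 10·log₁₀(10^(56.3/10) − 10^(51.0/10)) = 10·log₁₀(300700) = 54.8 dB SPL.

54.8 dB SPL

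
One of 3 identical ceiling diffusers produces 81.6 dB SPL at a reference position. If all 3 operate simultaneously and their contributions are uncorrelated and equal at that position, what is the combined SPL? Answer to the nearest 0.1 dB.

3 equal incoherent sources raise the level by 10·log₁₀(3) = 4.77 dB.
L_total = 81.6 + 4.77 = 86.4 dB SPL.

86.4 dB SPL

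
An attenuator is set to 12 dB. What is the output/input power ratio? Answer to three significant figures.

0.0631

Power ratio = 10^(dB/10).
10^(-12/10) = 10^(-1.200) = 0.0631.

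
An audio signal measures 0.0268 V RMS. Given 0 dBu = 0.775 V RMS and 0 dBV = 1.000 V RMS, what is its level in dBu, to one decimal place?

dBu = 20·log₁₀(V / 0.775 V).
20·log₁₀(0.0268/0.775) = -29.2 dBu.

-29.2 dBu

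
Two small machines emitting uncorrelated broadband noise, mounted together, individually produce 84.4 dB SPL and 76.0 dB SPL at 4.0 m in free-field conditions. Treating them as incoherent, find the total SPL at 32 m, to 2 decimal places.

66.92 dB SPL

Combined at 4.0 m: 10·log₁₀(10^(84.4/10)+10^(76.0/10)) = 84.986 dB SPL.
Then apply −20·log₁₀(32/4.0) = -18.062 dB → 66.92 dB SPL.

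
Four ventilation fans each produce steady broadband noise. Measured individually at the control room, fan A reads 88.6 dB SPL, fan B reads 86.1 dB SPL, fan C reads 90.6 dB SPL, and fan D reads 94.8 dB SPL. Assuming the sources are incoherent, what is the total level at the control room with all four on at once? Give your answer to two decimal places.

97.24 dB SPL

Uncorrelated sources add in intensity (power), not in dB.
L_total = 10·log₁₀(10^(88.6/10) + 10^(86.1/10) + 10^(90.6/10) + 10^(94.8/10)) = 10·log₁₀(5300000000) = 97.24 dB SPL.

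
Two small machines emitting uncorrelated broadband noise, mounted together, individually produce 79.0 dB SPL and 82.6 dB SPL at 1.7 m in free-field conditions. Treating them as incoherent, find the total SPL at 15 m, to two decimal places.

Combined at 1.7 m: 10·log₁₀(10^(79.0/10)+10^(82.6/10)) = 84.173 dB SPL.
Then apply −20·log₁₀(15/1.7) = -18.913 dB → 65.26 dB SPL.

65.26 dB SPL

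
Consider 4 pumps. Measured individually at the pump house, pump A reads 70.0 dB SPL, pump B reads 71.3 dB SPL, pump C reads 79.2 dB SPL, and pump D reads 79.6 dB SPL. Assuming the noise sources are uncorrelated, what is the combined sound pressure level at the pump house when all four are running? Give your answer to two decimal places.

Incoherent sources sum as intensities:
L_total = 10·log₁₀(10^(70.0/10) + 10^(71.3/10) + 10^(79.2/10) + 10^(79.6/10)) = 10·log₁₀(197900000) = 82.96 dB SPL.

82.96 dB SPL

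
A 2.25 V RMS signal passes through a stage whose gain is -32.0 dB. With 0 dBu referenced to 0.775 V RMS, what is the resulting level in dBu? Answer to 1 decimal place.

-22.7 dBu

Input level: 20·log₁₀(2.25/0.775) = 9.26 dBu.
Output: 9.26 − 32.0 = -22.7 dBu.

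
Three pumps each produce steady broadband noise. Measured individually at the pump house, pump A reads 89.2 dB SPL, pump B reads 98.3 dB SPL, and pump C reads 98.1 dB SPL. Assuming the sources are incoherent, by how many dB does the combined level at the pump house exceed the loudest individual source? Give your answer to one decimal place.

3.2 dB

Uncorrelated sources add in intensity (power), not in dB.
L_total = 10·log₁₀(10^(89.2/10) + 10^(98.3/10) + 10^(98.1/10)) = 101.48 dB SPL.
Excess over the loudest (98.3 dB): 101.48 − 98.3 = 3.2 dB.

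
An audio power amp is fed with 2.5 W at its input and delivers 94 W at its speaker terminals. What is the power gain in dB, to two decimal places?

15.75 dB

Power is a power quantity, so gain = 10·log₁₀(P_out/P_in).
10·log₁₀(94/2.5) = 10·log₁₀(37.60) = 15.75 dB.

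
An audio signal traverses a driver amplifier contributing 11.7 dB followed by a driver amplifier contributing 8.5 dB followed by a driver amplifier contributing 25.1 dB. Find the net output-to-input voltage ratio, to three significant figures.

Net gain = 11.7 + 8.5 + 25.1 = 45.3 dB.
Voltage ratio = 10^(45.3/20) = 184.

184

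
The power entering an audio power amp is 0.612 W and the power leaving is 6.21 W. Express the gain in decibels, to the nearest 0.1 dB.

For a power ratio, dB = 10·log₁₀(P₂/P₁).
10·log₁₀(6.21/0.612) = 10·log₁₀(10.15) = 10.1 dB.

10.1 dB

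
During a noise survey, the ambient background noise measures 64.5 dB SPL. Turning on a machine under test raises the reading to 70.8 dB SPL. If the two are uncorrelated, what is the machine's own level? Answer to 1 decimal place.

69.6 dB SPL

Subtract intensities: L_src = 10·log₁₀(10^(L_total/10) − 10^(L_bg/10)).
L_src = 10·log₁₀(10^(70.8/10) − 10^(64.5/10)) = 10·log₁₀(9204000) = 69.6 dB SPL.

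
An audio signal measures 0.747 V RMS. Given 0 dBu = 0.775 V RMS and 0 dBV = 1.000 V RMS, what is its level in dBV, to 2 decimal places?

-2.53 dBV

dBV = 20·log₁₀(V / 1.000 V).
20·log₁₀(0.747/1.000) = -2.53 dBV.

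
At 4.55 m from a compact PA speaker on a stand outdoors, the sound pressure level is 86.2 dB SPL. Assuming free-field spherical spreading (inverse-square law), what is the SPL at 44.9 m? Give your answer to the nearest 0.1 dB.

For a point source in a free field, ΔL = −20·log₁₀(d₂/d₁).
ΔL = −20·log₁₀(44.9/4.55) = -19.88 dB, so L₂ = 86.2 + (-19.88) = 66.3 dB SPL.

66.3 dB SPL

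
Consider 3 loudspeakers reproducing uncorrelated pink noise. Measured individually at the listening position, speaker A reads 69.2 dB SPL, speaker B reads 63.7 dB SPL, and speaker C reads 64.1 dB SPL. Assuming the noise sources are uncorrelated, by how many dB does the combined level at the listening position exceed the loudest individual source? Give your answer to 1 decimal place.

2.0 dB

Uncorrelated sources add in intensity (power), not in dB.
L_total = 10·log₁₀(10^(69.2/10) + 10^(63.7/10) + 10^(64.1/10)) = 71.22 dB SPL.
Excess over the loudest (69.2 dB): 71.22 − 69.2 = 2.0 dB.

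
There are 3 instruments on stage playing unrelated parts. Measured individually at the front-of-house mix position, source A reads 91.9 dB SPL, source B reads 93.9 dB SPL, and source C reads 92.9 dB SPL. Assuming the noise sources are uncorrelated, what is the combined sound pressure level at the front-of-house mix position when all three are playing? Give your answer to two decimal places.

97.75 dB SPL

Uncorrelated sources add in intensity (power), not in dB.
L_total = 10·log₁₀(10^(91.9/10) + 10^(93.9/10) + 10^(92.9/10)) = 10·log₁₀(5953000000) = 97.75 dB SPL.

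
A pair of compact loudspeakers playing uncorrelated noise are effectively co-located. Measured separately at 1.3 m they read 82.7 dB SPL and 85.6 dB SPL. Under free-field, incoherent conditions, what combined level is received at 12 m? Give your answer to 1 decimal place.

68.1 dB SPL

Combined at 1.3 m: 10·log₁₀(10^(82.7/10)+10^(85.6/10)) = 87.40 dB SPL.
Then apply −20·log₁₀(12/1.3) = -19.30 dB → 68.1 dB SPL.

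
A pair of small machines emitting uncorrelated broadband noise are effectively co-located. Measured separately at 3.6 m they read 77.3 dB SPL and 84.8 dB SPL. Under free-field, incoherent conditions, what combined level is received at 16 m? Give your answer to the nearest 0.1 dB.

Combined at 3.6 m: 10·log₁₀(10^(77.3/10)+10^(84.8/10)) = 85.51 dB SPL.
Then apply −20·log₁₀(16/3.6) = -12.96 dB → 72.6 dB SPL.

72.6 dB SPL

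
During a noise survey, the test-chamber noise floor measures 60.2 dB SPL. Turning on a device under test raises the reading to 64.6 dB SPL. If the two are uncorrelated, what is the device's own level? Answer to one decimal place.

Remove the background by subtracting linear intensities:
L_src = 10·log₁₀(10^(64.6/10) − 10^(60.2/10)) = 10·log₁₀(1837000) = 62.6 dB SPL.

62.6 dB SPL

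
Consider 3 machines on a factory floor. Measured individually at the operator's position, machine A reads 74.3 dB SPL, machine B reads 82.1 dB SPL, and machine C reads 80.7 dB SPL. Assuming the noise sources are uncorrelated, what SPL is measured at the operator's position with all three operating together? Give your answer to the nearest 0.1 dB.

84.9 dB SPL

Uncorrelated sources add in intensity (power), not in dB.
L_total = 10·log₁₀(10^(74.3/10) + 10^(82.1/10) + 10^(80.7/10)) = 10·log₁₀(306600000) = 84.9 dB SPL.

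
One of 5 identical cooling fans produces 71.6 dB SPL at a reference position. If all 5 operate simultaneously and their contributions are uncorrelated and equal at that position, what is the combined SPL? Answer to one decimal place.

5 equal incoherent sources raise the level by 10·log₁₀(5) = 6.99 dB.
L_total = 71.6 + 6.99 = 78.6 dB SPL.

78.6 dB SPL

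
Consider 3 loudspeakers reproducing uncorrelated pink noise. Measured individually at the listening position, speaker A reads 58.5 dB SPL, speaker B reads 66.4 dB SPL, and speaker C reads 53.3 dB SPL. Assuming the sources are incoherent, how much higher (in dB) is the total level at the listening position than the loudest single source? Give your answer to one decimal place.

0.8 dB

Uncorrelated sources add in intensity (power), not in dB.
L_total = 10·log₁₀(10^(58.5/10) + 10^(66.4/10) + 10^(53.3/10)) = 67.23 dB SPL.
Excess over the loudest (66.4 dB): 67.23 − 66.4 = 0.8 dB.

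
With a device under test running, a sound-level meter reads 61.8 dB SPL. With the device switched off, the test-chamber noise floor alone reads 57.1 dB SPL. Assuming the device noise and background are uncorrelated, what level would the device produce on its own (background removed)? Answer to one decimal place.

60.0 dB SPL

Background correction is a power subtraction:
L_src = 10·log₁₀(10^(61.8/10) − 10^(57.1/10)) = 10·log₁₀(1001000) = 60.0 dB SPL.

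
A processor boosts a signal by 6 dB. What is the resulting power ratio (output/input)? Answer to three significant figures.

Power ratio = 10^(dB/10).
10^(6/10) = 10^(0.6000) = 3.98.

3.98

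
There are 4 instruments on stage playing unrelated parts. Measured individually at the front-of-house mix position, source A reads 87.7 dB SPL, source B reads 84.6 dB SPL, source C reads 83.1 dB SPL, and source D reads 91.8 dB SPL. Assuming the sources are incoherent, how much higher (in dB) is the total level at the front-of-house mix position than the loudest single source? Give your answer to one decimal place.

2.3 dB

Uncorrelated sources add in intensity (power), not in dB.
L_total = 10·log₁₀(10^(87.7/10) + 10^(84.6/10) + 10^(83.1/10) + 10^(91.8/10)) = 94.14 dB SPL.
Excess over the loudest (91.8 dB): 94.14 − 91.8 = 2.3 dB.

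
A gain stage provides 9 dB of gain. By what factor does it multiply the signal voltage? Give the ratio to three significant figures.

Voltage ratio = 10^(dB/20).
10^(9/20) = 10^(0.4500) = 2.82.

2.82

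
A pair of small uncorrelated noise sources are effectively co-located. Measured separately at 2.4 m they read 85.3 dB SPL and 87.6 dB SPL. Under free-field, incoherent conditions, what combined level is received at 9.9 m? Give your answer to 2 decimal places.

Combined at 2.4 m: 10·log₁₀(10^(85.3/10)+10^(87.6/10)) = 89.611 dB SPL.
Then apply −20·log₁₀(9.9/2.4) = -12.308 dB → 77.30 dB SPL.

77.30 dB SPL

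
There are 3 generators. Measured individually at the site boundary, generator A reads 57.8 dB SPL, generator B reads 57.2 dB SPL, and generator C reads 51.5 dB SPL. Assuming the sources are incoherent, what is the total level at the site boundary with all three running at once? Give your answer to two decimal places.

61.03 dB SPL

Incoherent sources sum as intensities:
L_total = 10·log₁₀(10^(57.8/10) + 10^(57.2/10) + 10^(51.5/10)) = 10·log₁₀(1269000) = 61.03 dB SPL.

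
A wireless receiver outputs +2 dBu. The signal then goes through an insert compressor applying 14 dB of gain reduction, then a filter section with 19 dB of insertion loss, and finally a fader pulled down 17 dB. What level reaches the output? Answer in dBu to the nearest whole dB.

-48 dBu

In dB, series stages simply add:
+2 − 14 − 19 − 17 = -48 dBu.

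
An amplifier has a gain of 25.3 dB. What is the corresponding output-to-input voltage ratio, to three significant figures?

Voltage ratio = 10^(dB/20).
10^(25.3/20) = 10^(1.265) = 18.4.

18.4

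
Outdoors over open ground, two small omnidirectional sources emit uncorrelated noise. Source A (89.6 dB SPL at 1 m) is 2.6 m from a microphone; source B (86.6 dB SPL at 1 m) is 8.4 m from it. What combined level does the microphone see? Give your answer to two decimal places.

At the listener: L_A = 89.6 − 20·log₁₀(2.6) = 81.301 dB; L_B = 86.6 − 20·log₁₀(8.4) = 68.114 dB.
Combined: 10·log₁₀(10^(81.301/10)+10^(68.114/10)) = 81.50 dB SPL.

81.50 dB SPL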